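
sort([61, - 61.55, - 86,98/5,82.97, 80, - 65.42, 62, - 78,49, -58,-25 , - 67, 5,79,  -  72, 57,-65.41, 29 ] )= [ - 86, - 78,- 72, - 67 ,-65.42 ,-65.41, - 61.55, - 58,-25,5,98/5, 29,  49 , 57 , 61, 62,79, 80,82.97 ]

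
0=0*28804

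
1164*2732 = 3180048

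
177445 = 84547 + 92898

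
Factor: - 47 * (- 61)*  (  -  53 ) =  - 47^1*53^1*61^1 = -151951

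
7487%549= 350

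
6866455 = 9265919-2399464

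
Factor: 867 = 3^1 * 17^2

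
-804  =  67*( - 12) 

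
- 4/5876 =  - 1 + 1468/1469 = -0.00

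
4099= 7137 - 3038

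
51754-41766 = 9988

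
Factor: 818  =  2^1*409^1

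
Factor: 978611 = 978611^1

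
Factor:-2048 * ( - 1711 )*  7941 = 27826280448 = 2^11 * 3^1*29^1*59^1*2647^1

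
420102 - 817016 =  - 396914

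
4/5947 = 4/5947  =  0.00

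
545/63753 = 545/63753 = 0.01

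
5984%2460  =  1064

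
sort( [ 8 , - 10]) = [ - 10,8 ] 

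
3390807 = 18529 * 183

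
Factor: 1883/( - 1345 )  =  -5^( - 1 )*7^1  =  - 7/5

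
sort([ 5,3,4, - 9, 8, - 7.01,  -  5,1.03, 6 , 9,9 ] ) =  [-9,  -  7.01, - 5,1.03, 3,  4, 5, 6, 8, 9,9 ] 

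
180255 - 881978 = -701723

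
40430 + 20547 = 60977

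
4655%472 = 407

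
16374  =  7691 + 8683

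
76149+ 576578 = 652727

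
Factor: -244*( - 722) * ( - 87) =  - 2^3*3^1 * 19^2 * 29^1*61^1  =  - 15326616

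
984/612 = 82/51= 1.61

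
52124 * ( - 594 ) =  - 30961656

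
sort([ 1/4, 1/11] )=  [1/11, 1/4]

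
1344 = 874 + 470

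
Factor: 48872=2^3*41^1*149^1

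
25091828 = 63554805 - 38462977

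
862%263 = 73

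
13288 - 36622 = -23334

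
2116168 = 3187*664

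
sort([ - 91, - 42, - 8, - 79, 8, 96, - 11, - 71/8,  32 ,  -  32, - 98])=[ - 98, - 91, - 79, - 42, - 32, - 11,-71/8, - 8,8, 32,96]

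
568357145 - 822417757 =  - 254060612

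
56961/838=67 + 815/838  =  67.97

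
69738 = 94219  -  24481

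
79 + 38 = 117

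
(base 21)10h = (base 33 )DT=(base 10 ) 458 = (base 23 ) JL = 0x1ca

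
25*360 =9000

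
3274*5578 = 18262372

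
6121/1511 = 6121/1511 = 4.05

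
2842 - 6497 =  - 3655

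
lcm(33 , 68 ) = 2244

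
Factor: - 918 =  - 2^1*3^3*17^1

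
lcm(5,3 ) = 15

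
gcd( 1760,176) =176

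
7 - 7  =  0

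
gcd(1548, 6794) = 86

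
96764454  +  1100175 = 97864629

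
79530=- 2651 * ( - 30)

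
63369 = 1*63369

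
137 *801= 109737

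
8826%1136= 874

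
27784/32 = 3473/4 = 868.25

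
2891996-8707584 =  - 5815588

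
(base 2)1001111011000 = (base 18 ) FC4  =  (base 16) 13D8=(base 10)5080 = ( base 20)CE0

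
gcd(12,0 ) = 12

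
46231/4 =46231/4= 11557.75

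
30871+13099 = 43970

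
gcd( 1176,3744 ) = 24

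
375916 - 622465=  - 246549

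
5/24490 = 1/4898 = 0.00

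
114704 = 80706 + 33998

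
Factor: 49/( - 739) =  - 7^2*739^ ( - 1)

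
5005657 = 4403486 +602171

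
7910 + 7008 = 14918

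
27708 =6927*4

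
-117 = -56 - 61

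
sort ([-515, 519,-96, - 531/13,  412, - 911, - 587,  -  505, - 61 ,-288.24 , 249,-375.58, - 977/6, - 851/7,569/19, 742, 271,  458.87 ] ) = [-911, - 587 , - 515,  -  505, - 375.58,-288.24 ,- 977/6,  -  851/7,-96, - 61,-531/13,569/19,249, 271,412, 458.87,  519 , 742]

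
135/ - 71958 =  - 1 +23941/23986 = - 0.00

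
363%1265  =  363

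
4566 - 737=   3829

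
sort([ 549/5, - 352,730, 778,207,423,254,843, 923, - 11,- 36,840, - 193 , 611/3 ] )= [ - 352, - 193 , - 36, - 11,549/5, 611/3, 207,254 , 423, 730,778,840,843,923 ] 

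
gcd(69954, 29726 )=178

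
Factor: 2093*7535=5^1*7^1 *11^1*13^1*23^1*137^1= 15770755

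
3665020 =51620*71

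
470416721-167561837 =302854884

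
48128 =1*48128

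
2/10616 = 1/5308 = 0.00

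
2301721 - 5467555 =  - 3165834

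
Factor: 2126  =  2^1 * 1063^1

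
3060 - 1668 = 1392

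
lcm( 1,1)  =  1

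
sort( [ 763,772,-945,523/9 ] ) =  [ - 945,523/9, 763,772 ]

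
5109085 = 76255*67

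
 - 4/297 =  - 4/297 = - 0.01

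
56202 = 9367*6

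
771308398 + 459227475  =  1230535873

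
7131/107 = 7131/107 = 66.64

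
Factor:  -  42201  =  -3^4* 521^1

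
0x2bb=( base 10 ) 699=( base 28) or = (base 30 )N9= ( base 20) 1EJ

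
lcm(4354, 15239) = 30478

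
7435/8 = 7435/8 = 929.38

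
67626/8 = 8453+1/4 = 8453.25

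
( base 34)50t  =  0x16B1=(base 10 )5809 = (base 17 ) 131c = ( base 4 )1122301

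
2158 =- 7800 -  - 9958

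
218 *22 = 4796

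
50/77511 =50/77511 =0.00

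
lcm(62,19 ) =1178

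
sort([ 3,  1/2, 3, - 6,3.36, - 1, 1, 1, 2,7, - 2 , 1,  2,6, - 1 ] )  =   [ - 6, - 2, - 1, - 1, 1/2, 1,1,1, 2,2, 3,3,3.36, 6, 7 ] 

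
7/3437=1/491 = 0.00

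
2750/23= 119+13/23 =119.57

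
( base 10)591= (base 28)l3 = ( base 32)IF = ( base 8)1117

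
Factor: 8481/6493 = 3^1*11^1*43^ ( - 1 )*151^( - 1 )*257^1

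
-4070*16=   -  65120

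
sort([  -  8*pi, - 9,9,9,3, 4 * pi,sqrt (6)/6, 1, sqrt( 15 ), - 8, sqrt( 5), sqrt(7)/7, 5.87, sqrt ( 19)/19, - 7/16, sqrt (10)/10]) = [-8*pi , -9, - 8,-7/16,sqrt (19 ) /19,sqrt(10)/10, sqrt( 7 ) /7, sqrt(6)/6, 1,sqrt ( 5), 3, sqrt(15 ), 5.87, 9, 9, 4*pi]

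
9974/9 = 9974/9 = 1108.22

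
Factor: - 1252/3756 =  - 1/3 = - 3^( - 1 )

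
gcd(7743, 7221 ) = 87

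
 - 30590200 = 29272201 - 59862401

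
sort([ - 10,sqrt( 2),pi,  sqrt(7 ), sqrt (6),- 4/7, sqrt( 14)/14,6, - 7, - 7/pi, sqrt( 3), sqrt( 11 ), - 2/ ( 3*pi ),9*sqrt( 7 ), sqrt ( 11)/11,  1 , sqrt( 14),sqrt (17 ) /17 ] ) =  [-10 , -7, - 7/pi ,  -  4/7,  -  2/ (3* pi), sqrt(17)/17,sqrt(14) /14,  sqrt (11 )/11,1 , sqrt(2), sqrt(3),  sqrt ( 6),sqrt( 7),  pi, sqrt( 11),sqrt( 14),  6 , 9*sqrt(7 )]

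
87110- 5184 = 81926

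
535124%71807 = 32475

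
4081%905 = 461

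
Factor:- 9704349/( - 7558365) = 3234783/2519455  =  3^1*5^(- 1)*131^1*367^(  -  1)*1373^( - 1)*8231^1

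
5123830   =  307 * 16690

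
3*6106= 18318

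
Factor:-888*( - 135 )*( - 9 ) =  - 2^3*3^6*5^1*37^1 = - 1078920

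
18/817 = 18/817 = 0.02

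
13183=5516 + 7667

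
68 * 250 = 17000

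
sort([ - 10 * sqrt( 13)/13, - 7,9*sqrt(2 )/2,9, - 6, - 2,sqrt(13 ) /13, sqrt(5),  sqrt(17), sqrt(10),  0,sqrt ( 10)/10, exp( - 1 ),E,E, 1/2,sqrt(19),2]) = [ - 7, - 6, - 10*sqrt( 13)/13, - 2, 0, sqrt(13 )/13,sqrt( 10) /10,  exp ( -1 ),1/2,2 , sqrt (5),E,E,sqrt(10),sqrt( 17),sqrt( 19),  9*sqrt(  2)/2,9 ]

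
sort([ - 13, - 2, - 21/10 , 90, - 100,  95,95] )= [ - 100, - 13,-21/10, - 2,  90 , 95,95 ] 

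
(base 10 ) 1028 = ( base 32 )104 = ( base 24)1ik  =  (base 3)1102002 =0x404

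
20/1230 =2/123 = 0.02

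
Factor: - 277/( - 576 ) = 2^( - 6)*3^( - 2 )*277^1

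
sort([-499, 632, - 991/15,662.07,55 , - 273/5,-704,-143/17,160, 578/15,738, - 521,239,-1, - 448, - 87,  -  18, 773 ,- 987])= [-987,-704, - 521,-499,-448,-87, - 991/15, - 273/5,-18, - 143/17 , - 1, 578/15,55,  160 , 239 , 632, 662.07,738,  773]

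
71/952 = 71/952 =0.07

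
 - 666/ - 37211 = 666/37211=0.02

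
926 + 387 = 1313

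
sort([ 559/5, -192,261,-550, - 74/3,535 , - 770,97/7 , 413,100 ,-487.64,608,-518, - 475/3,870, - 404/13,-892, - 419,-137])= [ - 892, - 770, - 550,-518,-487.64, - 419, - 192, - 475/3, - 137 , - 404/13, - 74/3 , 97/7,100,559/5, 261, 413,535,608,870 ]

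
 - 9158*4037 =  - 36970846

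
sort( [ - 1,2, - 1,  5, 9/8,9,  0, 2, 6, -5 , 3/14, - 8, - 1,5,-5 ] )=[ - 8, - 5, - 5, - 1,- 1, - 1,  0,3/14,9/8,2, 2, 5, 5,6, 9 ]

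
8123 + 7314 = 15437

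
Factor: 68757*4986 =342822402 = 2^1*3^3*13^1*41^1*43^1 * 277^1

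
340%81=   16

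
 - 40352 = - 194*208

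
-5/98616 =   -  1 + 98611/98616 =-0.00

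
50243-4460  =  45783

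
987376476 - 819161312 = 168215164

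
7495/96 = 78 + 7/96 = 78.07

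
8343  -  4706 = 3637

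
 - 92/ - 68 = 23/17 = 1.35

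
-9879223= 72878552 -82757775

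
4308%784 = 388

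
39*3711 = 144729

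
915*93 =85095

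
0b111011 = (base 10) 59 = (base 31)1S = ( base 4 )323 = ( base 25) 29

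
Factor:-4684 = -2^2 *1171^1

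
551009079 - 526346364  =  24662715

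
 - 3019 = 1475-4494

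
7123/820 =8 + 563/820 = 8.69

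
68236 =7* 9748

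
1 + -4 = - 3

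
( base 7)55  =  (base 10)40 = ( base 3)1111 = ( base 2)101000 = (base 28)1c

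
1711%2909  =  1711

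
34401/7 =34401/7 = 4914.43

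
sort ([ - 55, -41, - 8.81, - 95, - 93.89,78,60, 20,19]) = [ - 95, - 93.89, - 55, - 41, - 8.81, 19, 20,60,78] 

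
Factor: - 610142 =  - 2^1*13^1*31^1*757^1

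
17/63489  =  17/63489 = 0.00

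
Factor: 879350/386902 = 439675/193451 = 5^2*43^1*409^1 * 193451^ ( - 1 )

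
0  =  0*5142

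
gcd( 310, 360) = 10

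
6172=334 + 5838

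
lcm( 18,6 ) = 18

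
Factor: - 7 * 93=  - 3^1*7^1 * 31^1=- 651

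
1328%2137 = 1328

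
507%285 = 222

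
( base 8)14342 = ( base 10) 6370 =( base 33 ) 5S1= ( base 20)FIA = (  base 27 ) 8JP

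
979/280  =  3 + 139/280 =3.50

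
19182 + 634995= 654177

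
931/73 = 931/73=   12.75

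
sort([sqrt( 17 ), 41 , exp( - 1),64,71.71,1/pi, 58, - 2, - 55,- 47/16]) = [ - 55, - 47/16, - 2,1/pi, exp(-1 ),sqrt( 17 ), 41 , 58,64,  71.71 ]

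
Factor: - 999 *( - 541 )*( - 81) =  - 43777179 =-3^7*37^1*541^1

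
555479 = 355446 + 200033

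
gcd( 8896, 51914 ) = 2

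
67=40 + 27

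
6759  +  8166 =14925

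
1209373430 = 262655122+946718308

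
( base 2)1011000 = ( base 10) 88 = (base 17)53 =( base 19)4C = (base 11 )80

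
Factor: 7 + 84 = 91  =  7^1*13^1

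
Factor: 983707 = 59^1*16673^1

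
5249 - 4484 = 765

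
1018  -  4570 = -3552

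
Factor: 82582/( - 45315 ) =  - 2^1*  3^( - 2)*5^(-1 )*19^(- 1)*53^(  -  1 )*157^1  *  263^1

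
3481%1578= 325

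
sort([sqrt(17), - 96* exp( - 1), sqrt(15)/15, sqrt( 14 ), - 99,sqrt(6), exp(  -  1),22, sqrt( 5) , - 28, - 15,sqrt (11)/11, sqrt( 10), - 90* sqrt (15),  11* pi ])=[ - 90*sqrt ( 15 ), - 99 ,  -  96*exp( - 1 ),-28, - 15, sqrt(15) /15 , sqrt(11)/11,  exp( - 1), sqrt( 5), sqrt( 6),sqrt( 10 ), sqrt( 14 ), sqrt( 17 ), 22, 11*pi]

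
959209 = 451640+507569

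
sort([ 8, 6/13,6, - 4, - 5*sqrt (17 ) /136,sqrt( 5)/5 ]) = [ - 4, -5*sqrt( 17)/136,sqrt( 5 ) /5,6/13, 6,8]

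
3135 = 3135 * 1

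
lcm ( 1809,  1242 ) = 83214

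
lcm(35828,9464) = 501592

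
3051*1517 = 4628367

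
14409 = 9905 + 4504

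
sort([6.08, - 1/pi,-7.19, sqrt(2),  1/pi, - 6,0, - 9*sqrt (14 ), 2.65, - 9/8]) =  [-9*sqrt(14 ) , - 7.19, - 6, - 9/8, - 1/pi,0,1/pi,sqrt (2 ),2.65, 6.08 ] 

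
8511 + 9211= 17722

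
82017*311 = 25507287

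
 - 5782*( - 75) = 433650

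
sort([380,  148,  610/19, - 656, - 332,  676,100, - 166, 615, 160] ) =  [ - 656, - 332, - 166, 610/19 , 100,148,160 , 380,615,676 ] 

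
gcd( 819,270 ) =9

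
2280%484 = 344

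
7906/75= 7906/75 = 105.41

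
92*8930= 821560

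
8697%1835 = 1357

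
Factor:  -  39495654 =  - 2^1 * 3^3*11^1*66491^1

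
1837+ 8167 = 10004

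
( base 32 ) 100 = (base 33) v1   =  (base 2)10000000000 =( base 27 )1AP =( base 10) 1024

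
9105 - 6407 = 2698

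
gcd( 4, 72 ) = 4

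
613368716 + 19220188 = 632588904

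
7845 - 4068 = 3777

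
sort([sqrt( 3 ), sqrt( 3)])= [sqrt( 3), sqrt( 3) ] 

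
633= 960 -327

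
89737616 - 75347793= 14389823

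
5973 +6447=12420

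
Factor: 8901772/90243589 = 2^2 * 11^1*307^1*659^1*5573^(-1)*16193^ ( - 1 )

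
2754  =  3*918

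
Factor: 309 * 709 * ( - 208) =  - 2^4 * 3^1* 13^1 * 103^1 * 709^1 = - 45568848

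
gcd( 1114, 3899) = 557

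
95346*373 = 35564058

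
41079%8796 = 5895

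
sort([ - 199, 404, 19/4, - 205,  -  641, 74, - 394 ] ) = [-641, - 394, - 205,-199, 19/4,  74,404] 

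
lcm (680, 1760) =29920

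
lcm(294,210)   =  1470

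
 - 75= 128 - 203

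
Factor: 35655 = 3^1*5^1*2377^1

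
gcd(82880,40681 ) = 1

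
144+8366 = 8510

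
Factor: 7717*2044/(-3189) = -15773548/3189 = -  2^2*3^(-1)*7^1*73^1 *1063^(-1 )*7717^1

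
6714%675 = 639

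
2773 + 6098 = 8871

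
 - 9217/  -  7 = 1316 + 5/7 = 1316.71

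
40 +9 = 49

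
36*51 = 1836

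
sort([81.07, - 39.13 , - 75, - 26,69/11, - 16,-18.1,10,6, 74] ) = [-75,  -  39.13, - 26, - 18.1,-16, 6,69/11, 10,  74,81.07]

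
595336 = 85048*7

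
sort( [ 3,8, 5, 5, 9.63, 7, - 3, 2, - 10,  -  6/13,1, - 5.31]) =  [ - 10, - 5.31,-3, - 6/13 , 1,2,3,5,5,7,8,9.63] 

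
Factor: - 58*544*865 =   -  2^6 * 5^1 * 17^1*29^1*173^1 = -27292480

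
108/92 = 1 + 4/23 = 1.17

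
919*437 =401603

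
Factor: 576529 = 576529^1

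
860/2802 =430/1401 =0.31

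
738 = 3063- 2325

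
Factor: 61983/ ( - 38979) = - 61^( - 1) *97^1 =- 97/61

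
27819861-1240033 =26579828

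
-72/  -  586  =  36/293 = 0.12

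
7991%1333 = 1326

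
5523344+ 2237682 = 7761026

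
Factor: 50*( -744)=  - 2^4*3^1*5^2*31^1 = - 37200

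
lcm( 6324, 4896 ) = 151776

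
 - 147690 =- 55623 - 92067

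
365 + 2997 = 3362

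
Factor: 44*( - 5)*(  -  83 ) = 2^2*5^1*11^1*83^1 = 18260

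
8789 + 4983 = 13772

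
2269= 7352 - 5083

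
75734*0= 0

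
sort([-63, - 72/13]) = [ - 63,  -  72/13]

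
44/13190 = 22/6595 =0.00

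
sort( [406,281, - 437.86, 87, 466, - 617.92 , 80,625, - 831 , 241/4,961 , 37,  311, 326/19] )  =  [ - 831, - 617.92, -437.86, 326/19,37, 241/4, 80, 87,  281,311  ,  406 , 466,625,  961]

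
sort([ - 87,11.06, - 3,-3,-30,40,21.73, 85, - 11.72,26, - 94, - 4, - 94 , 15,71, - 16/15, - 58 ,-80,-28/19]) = [ - 94,  -  94  , -87, - 80, - 58 ,-30,-11.72, - 4, - 3, - 3, - 28/19, - 16/15,11.06, 15 , 21.73,  26,  40, 71,85 ] 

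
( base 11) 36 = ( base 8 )47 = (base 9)43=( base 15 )29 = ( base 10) 39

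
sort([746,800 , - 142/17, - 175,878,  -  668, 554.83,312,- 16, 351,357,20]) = [-668, - 175, - 16, - 142/17,20,  312, 351,357,554.83,746,800,878]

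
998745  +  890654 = 1889399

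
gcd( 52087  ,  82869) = 1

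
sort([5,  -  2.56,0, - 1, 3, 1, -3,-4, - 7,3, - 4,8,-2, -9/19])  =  [  -  7, - 4,-4, - 3, -2.56, - 2, - 1,-9/19, 0,1,3, 3,5,8]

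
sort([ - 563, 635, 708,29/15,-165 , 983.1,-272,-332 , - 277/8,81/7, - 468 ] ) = [ - 563,-468, - 332,-272 , - 165,-277/8,29/15,81/7,635, 708,983.1] 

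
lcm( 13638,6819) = 13638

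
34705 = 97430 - 62725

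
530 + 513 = 1043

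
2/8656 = 1/4328 = 0.00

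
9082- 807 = 8275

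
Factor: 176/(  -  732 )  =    -  44/183 = - 2^2*3^(  -  1 ) * 11^1 * 61^( - 1 ) 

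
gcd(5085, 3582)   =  9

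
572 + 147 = 719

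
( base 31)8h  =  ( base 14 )14D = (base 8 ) 411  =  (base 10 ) 265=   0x109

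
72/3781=72/3781  =  0.02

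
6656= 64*104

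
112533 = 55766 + 56767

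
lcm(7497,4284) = 29988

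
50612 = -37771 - -88383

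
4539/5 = 907 + 4/5 = 907.80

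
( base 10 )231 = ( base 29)7S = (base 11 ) 1a0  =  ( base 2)11100111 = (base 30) 7l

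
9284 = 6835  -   -2449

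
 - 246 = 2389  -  2635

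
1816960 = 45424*40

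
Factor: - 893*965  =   - 861745 =-5^1 * 19^1*47^1*193^1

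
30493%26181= 4312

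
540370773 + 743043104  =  1283413877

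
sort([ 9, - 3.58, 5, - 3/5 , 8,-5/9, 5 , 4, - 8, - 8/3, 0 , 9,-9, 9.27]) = [- 9,-8 , -3.58, - 8/3, - 3/5, - 5/9, 0,  4,5,5, 8, 9 , 9,9.27]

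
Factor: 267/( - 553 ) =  - 3^1* 7^( - 1 )*79^( - 1 )*89^1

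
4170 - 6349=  - 2179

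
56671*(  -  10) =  - 566710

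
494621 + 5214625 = 5709246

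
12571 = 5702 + 6869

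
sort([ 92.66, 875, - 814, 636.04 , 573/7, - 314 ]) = [ - 814 , - 314, 573/7,92.66,636.04, 875]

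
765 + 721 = 1486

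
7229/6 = 7229/6 = 1204.83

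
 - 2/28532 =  - 1/14266  =  - 0.00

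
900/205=4+16/41 = 4.39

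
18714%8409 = 1896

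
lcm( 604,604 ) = 604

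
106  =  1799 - 1693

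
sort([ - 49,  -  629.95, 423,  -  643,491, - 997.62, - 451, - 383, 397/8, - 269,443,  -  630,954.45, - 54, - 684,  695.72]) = [-997.62, - 684, - 643,-630,-629.95,- 451,  -  383, - 269, - 54, - 49,397/8, 423,443,  491, 695.72, 954.45]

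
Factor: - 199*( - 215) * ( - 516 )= - 22077060=- 2^2*3^1*5^1*43^2 * 199^1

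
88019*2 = 176038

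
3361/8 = 3361/8 = 420.12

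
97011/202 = 97011/202 = 480.25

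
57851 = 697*83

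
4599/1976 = 2 + 647/1976  =  2.33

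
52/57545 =52/57545 = 0.00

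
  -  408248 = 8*(-51031) 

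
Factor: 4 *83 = 2^2*83^1 = 332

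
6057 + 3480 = 9537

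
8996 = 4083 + 4913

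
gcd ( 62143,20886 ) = 1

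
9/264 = 3/88 = 0.03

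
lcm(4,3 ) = 12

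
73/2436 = 73/2436= 0.03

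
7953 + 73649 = 81602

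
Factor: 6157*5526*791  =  2^1*3^2*7^1 * 47^1 *113^1*131^1*307^1 = 26912653362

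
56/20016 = 7/2502 = 0.00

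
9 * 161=1449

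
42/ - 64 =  - 21/32 = - 0.66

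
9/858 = 3/286=0.01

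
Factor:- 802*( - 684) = 548568 = 2^3*3^2*19^1*401^1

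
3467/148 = 3467/148=23.43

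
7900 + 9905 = 17805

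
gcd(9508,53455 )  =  1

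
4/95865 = 4/95865 = 0.00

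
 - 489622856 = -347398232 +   -  142224624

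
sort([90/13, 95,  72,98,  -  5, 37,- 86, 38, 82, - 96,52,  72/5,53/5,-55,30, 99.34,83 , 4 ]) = [-96,-86, -55, - 5,4,90/13, 53/5, 72/5,  30, 37, 38 , 52,72, 82, 83,95, 98,  99.34 ] 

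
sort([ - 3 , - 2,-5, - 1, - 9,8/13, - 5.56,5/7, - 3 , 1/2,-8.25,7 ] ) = [ - 9,-8.25, - 5.56 ,  -  5, - 3,-3, - 2,  -  1,1/2,8/13, 5/7, 7] 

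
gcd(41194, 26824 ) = 958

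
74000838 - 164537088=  - 90536250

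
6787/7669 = 6787/7669 = 0.88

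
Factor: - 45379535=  - 5^1*9075907^1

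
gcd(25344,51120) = 144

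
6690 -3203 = 3487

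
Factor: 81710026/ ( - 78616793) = - 2^1*151^1*270563^1*78616793^( - 1)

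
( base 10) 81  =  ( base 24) 39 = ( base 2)1010001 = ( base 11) 74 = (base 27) 30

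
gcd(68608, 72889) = 1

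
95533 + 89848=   185381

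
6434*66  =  424644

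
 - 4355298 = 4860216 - 9215514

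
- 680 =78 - 758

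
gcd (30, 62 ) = 2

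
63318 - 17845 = 45473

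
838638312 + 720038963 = 1558677275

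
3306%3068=238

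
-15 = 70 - 85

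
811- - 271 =1082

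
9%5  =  4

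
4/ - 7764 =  - 1+1940/1941 = -0.00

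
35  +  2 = 37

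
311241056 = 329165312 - 17924256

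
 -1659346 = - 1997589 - -338243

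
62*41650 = 2582300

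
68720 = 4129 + 64591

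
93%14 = 9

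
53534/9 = 53534/9 = 5948.22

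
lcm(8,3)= 24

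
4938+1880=6818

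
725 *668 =484300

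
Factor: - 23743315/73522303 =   -  5^1*29^1*43^ ( - 1)*257^ ( - 1)* 373^1*439^1*6653^( - 1)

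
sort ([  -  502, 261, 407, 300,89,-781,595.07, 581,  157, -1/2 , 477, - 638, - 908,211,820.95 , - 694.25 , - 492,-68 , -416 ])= [ - 908, - 781,  -  694.25, -638, - 502,-492,  -  416, - 68, - 1/2, 89, 157,211, 261, 300, 407, 477, 581,595.07,820.95 ] 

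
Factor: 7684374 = 2^1 * 3^1 * 17^1 * 75337^1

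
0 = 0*25627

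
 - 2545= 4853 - 7398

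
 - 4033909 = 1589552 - 5623461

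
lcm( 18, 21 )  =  126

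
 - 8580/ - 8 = 1072 + 1/2 = 1072.50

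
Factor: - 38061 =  - 3^2*4229^1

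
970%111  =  82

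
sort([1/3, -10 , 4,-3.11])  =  [ - 10 ,  -  3.11,1/3,4 ] 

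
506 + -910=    -404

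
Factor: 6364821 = 3^1* 2121607^1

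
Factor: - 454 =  - 2^1*227^1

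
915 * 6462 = 5912730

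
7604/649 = 11 + 465/649 = 11.72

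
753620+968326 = 1721946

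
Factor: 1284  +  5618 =2^1*7^1* 17^1 * 29^1 = 6902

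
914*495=452430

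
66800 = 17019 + 49781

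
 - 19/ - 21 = 19/21 = 0.90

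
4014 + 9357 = 13371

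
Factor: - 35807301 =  - 3^2*449^1 * 8861^1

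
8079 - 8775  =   - 696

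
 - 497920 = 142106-640026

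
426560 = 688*620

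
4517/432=4517/432 = 10.46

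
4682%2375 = 2307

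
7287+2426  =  9713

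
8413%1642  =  203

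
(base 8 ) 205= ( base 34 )3V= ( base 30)4d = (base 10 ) 133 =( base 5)1013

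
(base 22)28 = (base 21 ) 2a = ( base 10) 52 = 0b110100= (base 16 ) 34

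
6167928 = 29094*212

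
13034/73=13034/73 = 178.55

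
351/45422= 27/3494 = 0.01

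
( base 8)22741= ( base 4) 2113201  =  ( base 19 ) 17G7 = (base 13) 454c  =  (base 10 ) 9697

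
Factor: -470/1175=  - 2/5= - 2^1*5^( - 1)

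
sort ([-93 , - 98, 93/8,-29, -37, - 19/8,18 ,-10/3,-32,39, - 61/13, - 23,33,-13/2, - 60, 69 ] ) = [ - 98,-93,  -  60, -37, - 32, - 29 ,-23,-13/2, - 61/13, - 10/3,  -  19/8,  93/8,  18,33,  39,69 ] 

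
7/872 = 7/872 = 0.01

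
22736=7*3248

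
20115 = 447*45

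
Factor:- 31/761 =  - 31^1*761^(-1) 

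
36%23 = 13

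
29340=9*3260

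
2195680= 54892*40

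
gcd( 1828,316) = 4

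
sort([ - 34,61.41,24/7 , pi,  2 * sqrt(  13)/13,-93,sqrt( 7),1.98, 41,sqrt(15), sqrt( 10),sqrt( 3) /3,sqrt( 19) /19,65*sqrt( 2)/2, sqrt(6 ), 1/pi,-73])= [ - 93,- 73, - 34,sqrt(19 ) /19,  1/pi,2 * sqrt(13) /13, sqrt(  3) /3,1.98,  sqrt(6),sqrt (7), pi,sqrt (10 ),24/7,sqrt(15 ), 41,65 * sqrt(2 )/2, 61.41]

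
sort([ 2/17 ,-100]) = [ - 100,  2/17] 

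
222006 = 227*978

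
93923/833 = 112 +627/833 = 112.75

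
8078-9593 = - 1515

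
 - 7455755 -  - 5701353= -1754402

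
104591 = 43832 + 60759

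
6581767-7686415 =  - 1104648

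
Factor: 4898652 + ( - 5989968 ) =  - 1091316  =  -2^2*3^1*199^1*457^1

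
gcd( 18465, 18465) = 18465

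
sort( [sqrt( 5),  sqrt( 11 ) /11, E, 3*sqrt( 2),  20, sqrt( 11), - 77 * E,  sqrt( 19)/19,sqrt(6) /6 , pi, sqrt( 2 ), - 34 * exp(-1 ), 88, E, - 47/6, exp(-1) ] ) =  [ - 77*E,-34*exp(-1) ,- 47/6,sqrt( 19 )/19,  sqrt( 11 ) /11, exp( - 1), sqrt(6) /6, sqrt(2 ), sqrt( 5), E,E, pi, sqrt( 11), 3 * sqrt(2), 20, 88 ] 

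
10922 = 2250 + 8672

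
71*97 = 6887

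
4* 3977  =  15908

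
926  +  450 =1376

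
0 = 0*737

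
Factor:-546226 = -2^1*273113^1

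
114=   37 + 77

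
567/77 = 81/11=7.36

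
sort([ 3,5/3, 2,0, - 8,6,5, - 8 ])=[  -  8, - 8,0,  5/3, 2,3,5,6 ]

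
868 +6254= 7122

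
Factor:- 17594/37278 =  - 3^( - 2 ) * 109^( - 1) * 463^1 = - 463/981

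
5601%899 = 207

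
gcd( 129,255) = 3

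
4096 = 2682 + 1414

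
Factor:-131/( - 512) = 2^( - 9 )*131^1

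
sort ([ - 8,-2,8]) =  [ - 8,- 2, 8]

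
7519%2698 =2123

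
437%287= 150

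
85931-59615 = 26316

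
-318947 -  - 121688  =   - 197259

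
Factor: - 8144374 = - 2^1*7^1*197^1*2953^1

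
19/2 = 19/2 = 9.50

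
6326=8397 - 2071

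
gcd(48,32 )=16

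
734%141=29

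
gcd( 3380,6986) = 2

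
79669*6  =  478014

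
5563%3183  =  2380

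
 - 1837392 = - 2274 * 808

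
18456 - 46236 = - 27780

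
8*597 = 4776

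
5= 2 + 3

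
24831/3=8277 = 8277.00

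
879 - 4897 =-4018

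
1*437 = 437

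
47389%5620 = 2429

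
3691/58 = 63 + 37/58 = 63.64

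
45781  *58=2655298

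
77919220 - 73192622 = 4726598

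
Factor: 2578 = 2^1*1289^1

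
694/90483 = 694/90483 = 0.01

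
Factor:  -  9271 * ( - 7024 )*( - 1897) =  - 123531699088=   -2^4*7^1*73^1*127^1*271^1 * 439^1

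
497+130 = 627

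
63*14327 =902601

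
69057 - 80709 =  - 11652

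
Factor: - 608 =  - 2^5 * 19^1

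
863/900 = 863/900 = 0.96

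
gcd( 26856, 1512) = 72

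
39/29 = 1  +  10/29 = 1.34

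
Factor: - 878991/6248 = - 2^(-3 )*3^1*11^( - 1)*23^1*71^( - 1 )*12739^1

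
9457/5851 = 9457/5851 = 1.62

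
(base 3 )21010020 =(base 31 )5cd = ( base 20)cja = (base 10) 5190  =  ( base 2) 1010001000110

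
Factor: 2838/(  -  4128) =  - 2^ (-4)*11^1 = -  11/16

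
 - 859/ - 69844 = 859/69844 = 0.01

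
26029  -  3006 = 23023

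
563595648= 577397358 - 13801710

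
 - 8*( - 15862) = 126896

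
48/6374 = 24/3187 = 0.01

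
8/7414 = 4/3707=0.00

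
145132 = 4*36283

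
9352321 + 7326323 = 16678644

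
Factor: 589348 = 2^2*251^1*587^1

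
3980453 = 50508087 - 46527634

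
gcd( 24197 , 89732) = 1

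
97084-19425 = 77659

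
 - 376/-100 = 3+19/25 = 3.76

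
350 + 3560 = 3910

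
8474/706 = 4237/353=12.00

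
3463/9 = 3463/9 = 384.78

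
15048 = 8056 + 6992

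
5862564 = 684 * 8571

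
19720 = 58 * 340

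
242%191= 51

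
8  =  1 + 7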